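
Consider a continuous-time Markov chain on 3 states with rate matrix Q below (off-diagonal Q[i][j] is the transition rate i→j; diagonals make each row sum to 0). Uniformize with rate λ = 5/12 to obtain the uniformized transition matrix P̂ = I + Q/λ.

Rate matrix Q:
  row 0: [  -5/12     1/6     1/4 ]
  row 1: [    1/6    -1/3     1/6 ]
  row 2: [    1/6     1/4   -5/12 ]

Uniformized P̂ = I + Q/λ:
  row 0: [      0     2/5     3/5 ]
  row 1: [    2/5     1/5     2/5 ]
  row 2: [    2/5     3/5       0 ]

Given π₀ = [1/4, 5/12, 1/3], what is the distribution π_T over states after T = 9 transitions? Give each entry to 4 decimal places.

π = [0.2857, 0.3878, 0.3265]

t=0: π = [0.2500, 0.4167, 0.3333]
t=1: π = [0.3000, 0.3833, 0.3167]
t=2: π = [0.2800, 0.3867, 0.3333]
t=3: π = [0.2880, 0.3893, 0.3227]
t=4: π = [0.2848, 0.3867, 0.3285]
t=5: π = [0.2861, 0.3884, 0.3255]
t=6: π = [0.2856, 0.3874, 0.3270]
t=7: π = [0.2858, 0.3879, 0.3263]
t=8: π = [0.2857, 0.3877, 0.3266]
t=9: π = [0.2857, 0.3878, 0.3265]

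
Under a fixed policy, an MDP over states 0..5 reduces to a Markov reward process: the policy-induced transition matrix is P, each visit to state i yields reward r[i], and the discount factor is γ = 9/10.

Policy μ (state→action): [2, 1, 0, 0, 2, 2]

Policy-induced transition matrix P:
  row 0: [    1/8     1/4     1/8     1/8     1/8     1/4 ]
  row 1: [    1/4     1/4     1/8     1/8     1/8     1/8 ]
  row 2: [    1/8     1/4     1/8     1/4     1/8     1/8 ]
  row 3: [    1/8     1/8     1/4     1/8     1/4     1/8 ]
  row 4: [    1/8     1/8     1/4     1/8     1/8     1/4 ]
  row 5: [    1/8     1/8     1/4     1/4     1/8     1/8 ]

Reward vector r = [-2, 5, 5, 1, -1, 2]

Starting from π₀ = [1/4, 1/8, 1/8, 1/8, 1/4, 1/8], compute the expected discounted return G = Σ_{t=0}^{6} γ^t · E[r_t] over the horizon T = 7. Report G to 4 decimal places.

t=0: π = [0.2500, 0.1250, 0.1250, 0.1250, 0.2500, 0.1250], E[r] = 0.8750, γ^t·E[r] = 0.875000, running G = 0.875000
t=1: π = [0.1406, 0.1875, 0.1875, 0.1563, 0.1406, 0.1875], E[r] = 1.9844, γ^t·E[r] = 1.785938, running G = 2.660938
t=2: π = [0.1484, 0.1895, 0.1855, 0.1719, 0.1445, 0.1602], E[r] = 1.9258, γ^t·E[r] = 1.559883, running G = 4.220820
t=3: π = [0.1487, 0.1904, 0.1846, 0.1682, 0.1465, 0.1616], E[r] = 1.9226, γ^t·E[r] = 1.401581, running G = 5.622401
t=4: π = [0.1488, 0.1905, 0.1845, 0.1683, 0.1460, 0.1619], E[r] = 1.9234, γ^t·E[r] = 1.261963, running G = 6.884364
t=5: π = [0.1488, 0.1905, 0.1845, 0.1683, 0.1460, 0.1619], E[r] = 1.9234, γ^t·E[r] = 1.135726, running G = 8.020091
t=6: π = [0.1488, 0.1905, 0.1845, 0.1683, 0.1460, 0.1619], E[r] = 1.9234, γ^t·E[r] = 1.022147, running G = 9.042238

G = 9.0422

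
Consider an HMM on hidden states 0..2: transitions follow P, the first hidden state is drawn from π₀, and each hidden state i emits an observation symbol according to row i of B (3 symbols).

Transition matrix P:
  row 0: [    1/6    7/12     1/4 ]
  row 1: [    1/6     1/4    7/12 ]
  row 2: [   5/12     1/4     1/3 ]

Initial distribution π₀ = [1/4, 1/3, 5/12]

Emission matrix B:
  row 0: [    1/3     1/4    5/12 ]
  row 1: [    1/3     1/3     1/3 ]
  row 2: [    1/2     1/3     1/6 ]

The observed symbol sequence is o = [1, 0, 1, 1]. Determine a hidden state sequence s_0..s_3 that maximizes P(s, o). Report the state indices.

t=0: δ = [6.250e-02, 1.111e-01, 1.389e-01]  (obs o_0=1)
t=1: δ = [1.929e-02, 1.215e-02, 3.241e-02]  ψ = [2, 0, 1]  (obs o_1=0)
t=2: δ = [3.376e-03, 3.751e-03, 3.601e-03]  ψ = [2, 0, 2]  (obs o_2=1)
t=3: δ = [3.751e-04, 6.564e-04, 7.293e-04]  ψ = [2, 0, 1]  (obs o_3=1)
backtrack: best end state = 2; path = [2, 0, 1, 2]

path = [2, 0, 1, 2]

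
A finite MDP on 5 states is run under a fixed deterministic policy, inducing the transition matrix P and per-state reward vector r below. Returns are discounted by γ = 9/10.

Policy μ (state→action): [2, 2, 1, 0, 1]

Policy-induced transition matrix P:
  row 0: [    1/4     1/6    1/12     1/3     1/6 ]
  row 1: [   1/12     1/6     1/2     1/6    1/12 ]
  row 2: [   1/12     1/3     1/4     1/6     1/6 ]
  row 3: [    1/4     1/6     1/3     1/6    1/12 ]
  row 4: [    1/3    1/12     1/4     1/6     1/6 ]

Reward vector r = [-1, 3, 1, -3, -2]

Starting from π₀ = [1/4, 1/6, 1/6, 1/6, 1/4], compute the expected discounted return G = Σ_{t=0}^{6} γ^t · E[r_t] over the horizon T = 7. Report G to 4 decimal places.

t=0: π = [0.2500, 0.1667, 0.1667, 0.1667, 0.2500], E[r] = -0.5833, γ^t·E[r] = -0.583333, running G = -0.583333
t=1: π = [0.2153, 0.1736, 0.2639, 0.2083, 0.1389], E[r] = -0.3333, γ^t·E[r] = -0.300000, running G = -0.883333
t=2: π = [0.1887, 0.1991, 0.2749, 0.2025, 0.1348], E[r] = -0.1939, γ^t·E[r] = -0.157031, running G = -1.040365
t=3: π = [0.1822, 0.2012, 0.2852, 0.1981, 0.1332], E[r] = -0.1540, γ^t·E[r] = -0.112289, running G = -1.152654
t=4: π = [0.1800, 0.2031, 0.2864, 0.1970, 0.1334], E[r] = -0.1422, γ^t·E[r] = -0.093279, running G = -1.245933
t=5: π = [0.1795, 0.2033, 0.2872, 0.1967, 0.1333], E[r] = -0.1391, γ^t·E[r] = -0.082145, running G = -1.328077
t=6: π = [0.1794, 0.2034, 0.2873, 0.1966, 0.1333], E[r] = -0.1382, γ^t·E[r] = -0.073467, running G = -1.401545

G = -1.4015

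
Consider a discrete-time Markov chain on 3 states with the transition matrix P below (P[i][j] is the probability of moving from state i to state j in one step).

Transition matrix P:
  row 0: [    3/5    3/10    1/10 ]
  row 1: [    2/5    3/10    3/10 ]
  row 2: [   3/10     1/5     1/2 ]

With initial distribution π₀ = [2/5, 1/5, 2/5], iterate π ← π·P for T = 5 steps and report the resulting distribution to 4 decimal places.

π = [0.4674, 0.2740, 0.2586]

t=0: π = [0.4000, 0.2000, 0.4000]
t=1: π = [0.4400, 0.2600, 0.3000]
t=2: π = [0.4580, 0.2700, 0.2720]
t=3: π = [0.4644, 0.2728, 0.2628]
t=4: π = [0.4666, 0.2737, 0.2597]
t=5: π = [0.4674, 0.2740, 0.2586]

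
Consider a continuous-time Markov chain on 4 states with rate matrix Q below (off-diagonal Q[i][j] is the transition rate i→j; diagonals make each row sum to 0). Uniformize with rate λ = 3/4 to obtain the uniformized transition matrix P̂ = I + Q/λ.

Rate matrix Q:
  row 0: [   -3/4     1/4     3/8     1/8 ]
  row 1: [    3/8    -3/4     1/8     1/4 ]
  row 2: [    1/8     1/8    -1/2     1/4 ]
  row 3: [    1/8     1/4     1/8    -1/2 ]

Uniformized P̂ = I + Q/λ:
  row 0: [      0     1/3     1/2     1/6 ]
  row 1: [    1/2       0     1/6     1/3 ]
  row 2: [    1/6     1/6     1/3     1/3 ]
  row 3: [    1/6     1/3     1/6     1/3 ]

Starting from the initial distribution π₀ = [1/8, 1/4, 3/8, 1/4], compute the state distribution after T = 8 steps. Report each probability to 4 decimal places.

t=0: π = [0.1250, 0.2500, 0.3750, 0.2500]
t=1: π = [0.2292, 0.1875, 0.2708, 0.3125]
t=2: π = [0.1910, 0.2257, 0.2882, 0.2951]
t=3: π = [0.2101, 0.2101, 0.2784, 0.3015]
t=4: π = [0.2017, 0.2169, 0.2831, 0.2983]
t=5: π = [0.2054, 0.2138, 0.2811, 0.2997]
t=6: π = [0.2037, 0.2152, 0.2820, 0.2991]
t=7: π = [0.2044, 0.2146, 0.2816, 0.2994]
t=8: π = [0.2041, 0.2149, 0.2817, 0.2993]

π = [0.2041, 0.2149, 0.2817, 0.2993]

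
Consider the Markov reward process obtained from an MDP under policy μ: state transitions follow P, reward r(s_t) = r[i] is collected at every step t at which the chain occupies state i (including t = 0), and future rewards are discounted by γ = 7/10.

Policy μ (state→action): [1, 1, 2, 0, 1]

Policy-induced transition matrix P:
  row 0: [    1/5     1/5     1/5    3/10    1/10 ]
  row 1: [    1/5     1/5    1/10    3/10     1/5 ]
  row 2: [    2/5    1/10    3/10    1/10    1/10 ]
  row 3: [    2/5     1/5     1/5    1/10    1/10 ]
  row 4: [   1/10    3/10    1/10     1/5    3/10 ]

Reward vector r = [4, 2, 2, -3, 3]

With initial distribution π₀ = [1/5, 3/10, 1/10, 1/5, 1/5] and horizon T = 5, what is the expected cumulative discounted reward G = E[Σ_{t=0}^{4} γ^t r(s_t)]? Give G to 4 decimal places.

G = 4.4430

t=0: π = [0.2000, 0.3000, 0.1000, 0.2000, 0.2000], E[r] = 1.6000, γ^t·E[r] = 1.600000, running G = 1.600000
t=1: π = [0.2400, 0.2100, 0.1600, 0.2200, 0.1700], E[r] = 1.5500, γ^t·E[r] = 1.085000, running G = 2.685000
t=2: π = [0.2590, 0.2010, 0.1780, 0.2070, 0.1550], E[r] = 1.6380, γ^t·E[r] = 0.802620, running G = 3.487620
t=3: π = [0.2615, 0.1977, 0.1822, 0.2075, 0.1511], E[r] = 1.6366, γ^t·E[r] = 0.561354, running G = 4.048974
t=4: π = [0.2628, 0.1969, 0.1833, 0.2070, 0.1500], E[r] = 1.6409, γ^t·E[r] = 0.393980, running G = 4.442954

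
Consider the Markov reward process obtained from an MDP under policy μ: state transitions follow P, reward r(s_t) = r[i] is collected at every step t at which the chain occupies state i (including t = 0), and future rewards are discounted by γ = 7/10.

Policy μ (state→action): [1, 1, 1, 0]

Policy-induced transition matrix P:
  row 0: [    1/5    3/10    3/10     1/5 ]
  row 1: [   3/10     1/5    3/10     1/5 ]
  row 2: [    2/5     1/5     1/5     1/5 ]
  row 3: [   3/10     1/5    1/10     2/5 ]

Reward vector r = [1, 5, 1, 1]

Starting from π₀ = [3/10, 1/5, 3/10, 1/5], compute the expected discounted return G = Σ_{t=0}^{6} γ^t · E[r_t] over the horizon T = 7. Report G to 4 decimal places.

t=0: π = [0.3000, 0.2000, 0.3000, 0.2000], E[r] = 1.8000, γ^t·E[r] = 1.800000, running G = 1.800000
t=1: π = [0.3000, 0.2300, 0.2300, 0.2400], E[r] = 1.9200, γ^t·E[r] = 1.344000, running G = 3.144000
t=2: π = [0.2930, 0.2300, 0.2290, 0.2480], E[r] = 1.9200, γ^t·E[r] = 0.940800, running G = 4.084800
t=3: π = [0.2936, 0.2293, 0.2275, 0.2496], E[r] = 1.9172, γ^t·E[r] = 0.657600, running G = 4.742400
t=4: π = [0.2934, 0.2294, 0.2273, 0.2499], E[r] = 1.9174, γ^t·E[r] = 0.460377, running G = 5.202777
t=5: π = [0.2934, 0.2293, 0.2273, 0.2500], E[r] = 1.9174, γ^t·E[r] = 0.322250, running G = 5.525027
t=6: π = [0.2934, 0.2293, 0.2273, 0.2500], E[r] = 1.9174, γ^t·E[r] = 0.225575, running G = 5.750602

G = 5.7506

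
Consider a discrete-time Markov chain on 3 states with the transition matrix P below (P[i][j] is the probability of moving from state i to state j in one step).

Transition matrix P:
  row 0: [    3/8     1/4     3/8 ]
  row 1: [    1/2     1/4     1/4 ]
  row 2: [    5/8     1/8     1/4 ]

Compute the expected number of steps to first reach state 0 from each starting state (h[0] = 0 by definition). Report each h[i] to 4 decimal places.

h = [0.0000, 1.8824, 1.6471]

First-step conditioning: h[0] = 0; for i ≠ 0, h[i] = 1 + Σ_k P[i][k]·h[k].
  h[1] = 1 + 1/4·h[1] + 1/4·h[2]
  h[2] = 1 + 1/8·h[1] + 1/4·h[2]
Solving the 2×2 linear system over states ≠ 0 gives exactly h = [0, 32/17, 28/17] (h[0] = 0 is the target).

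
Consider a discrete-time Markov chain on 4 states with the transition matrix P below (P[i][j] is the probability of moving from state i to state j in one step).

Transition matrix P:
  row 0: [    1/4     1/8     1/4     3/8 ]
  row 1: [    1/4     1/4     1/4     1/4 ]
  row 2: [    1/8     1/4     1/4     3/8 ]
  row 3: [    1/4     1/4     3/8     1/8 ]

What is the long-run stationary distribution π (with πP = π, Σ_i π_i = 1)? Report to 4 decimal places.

Balance equations π_j = Σ_i π_i·P[i][j]:
  π_0 = 1/4·π_0 + 1/4·π_1 + 1/8·π_2 + 1/4·π_3
  π_1 = 1/8·π_0 + 1/4·π_1 + 1/4·π_2 + 1/4·π_3
  π_2 = 1/4·π_0 + 1/4·π_1 + 1/4·π_2 + 3/8·π_3
  normalize: π_0 + π_1 + π_2 + π_3 = 1
Solving the linear system gives exactly π = [122/569, 127/569, 162/569, 158/569].

π = [0.2144, 0.2232, 0.2847, 0.2777]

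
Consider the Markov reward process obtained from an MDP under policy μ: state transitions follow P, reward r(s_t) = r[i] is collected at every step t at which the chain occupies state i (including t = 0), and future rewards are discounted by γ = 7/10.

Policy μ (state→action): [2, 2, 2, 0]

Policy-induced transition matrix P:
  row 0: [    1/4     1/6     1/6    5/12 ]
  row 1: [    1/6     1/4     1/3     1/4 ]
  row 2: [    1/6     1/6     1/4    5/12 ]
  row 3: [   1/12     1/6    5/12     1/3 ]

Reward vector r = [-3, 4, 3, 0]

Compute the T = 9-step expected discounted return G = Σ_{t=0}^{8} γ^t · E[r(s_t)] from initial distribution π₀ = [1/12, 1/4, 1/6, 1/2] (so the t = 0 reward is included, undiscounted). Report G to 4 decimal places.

G = 4.0465

t=0: π = [0.0833, 0.2500, 0.1667, 0.5000], E[r] = 1.2500, γ^t·E[r] = 1.250000, running G = 1.250000
t=1: π = [0.1319, 0.1875, 0.3472, 0.3333], E[r] = 1.3958, γ^t·E[r] = 0.977083, running G = 2.227083
t=2: π = [0.1499, 0.1823, 0.3102, 0.3576], E[r] = 1.2101, γ^t·E[r] = 0.592934, running G = 2.820017
t=3: π = [0.1494, 0.1819, 0.3123, 0.3565], E[r] = 1.2163, γ^t·E[r] = 0.417188, running G = 3.237205
t=4: π = [0.1494, 0.1818, 0.3121, 0.3567], E[r] = 1.2154, γ^t·E[r] = 0.291826, running G = 3.529031
t=5: π = [0.1494, 0.1818, 0.3121, 0.3566], E[r] = 1.2155, γ^t·E[r] = 0.204291, running G = 3.733322
t=6: π = [0.1494, 0.1818, 0.3121, 0.3566], E[r] = 1.2155, γ^t·E[r] = 0.143004, running G = 3.876326
t=7: π = [0.1494, 0.1818, 0.3121, 0.3566], E[r] = 1.2155, γ^t·E[r] = 0.100103, running G = 3.976429
t=8: π = [0.1494, 0.1818, 0.3121, 0.3566], E[r] = 1.2155, γ^t·E[r] = 0.070072, running G = 4.046500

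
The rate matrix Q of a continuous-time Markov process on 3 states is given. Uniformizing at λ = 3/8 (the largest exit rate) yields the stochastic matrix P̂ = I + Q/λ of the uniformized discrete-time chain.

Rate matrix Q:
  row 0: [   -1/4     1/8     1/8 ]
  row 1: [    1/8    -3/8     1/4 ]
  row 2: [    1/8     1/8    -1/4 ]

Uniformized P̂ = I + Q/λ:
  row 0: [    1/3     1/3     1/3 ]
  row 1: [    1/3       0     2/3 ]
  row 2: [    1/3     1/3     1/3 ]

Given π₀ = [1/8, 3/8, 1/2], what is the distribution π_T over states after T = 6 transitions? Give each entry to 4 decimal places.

π = [0.3333, 0.2502, 0.4165]

t=0: π = [0.1250, 0.3750, 0.5000]
t=1: π = [0.3333, 0.2083, 0.4583]
t=2: π = [0.3333, 0.2639, 0.4028]
t=3: π = [0.3333, 0.2454, 0.4213]
t=4: π = [0.3333, 0.2515, 0.4151]
t=5: π = [0.3333, 0.2495, 0.4172]
t=6: π = [0.3333, 0.2502, 0.4165]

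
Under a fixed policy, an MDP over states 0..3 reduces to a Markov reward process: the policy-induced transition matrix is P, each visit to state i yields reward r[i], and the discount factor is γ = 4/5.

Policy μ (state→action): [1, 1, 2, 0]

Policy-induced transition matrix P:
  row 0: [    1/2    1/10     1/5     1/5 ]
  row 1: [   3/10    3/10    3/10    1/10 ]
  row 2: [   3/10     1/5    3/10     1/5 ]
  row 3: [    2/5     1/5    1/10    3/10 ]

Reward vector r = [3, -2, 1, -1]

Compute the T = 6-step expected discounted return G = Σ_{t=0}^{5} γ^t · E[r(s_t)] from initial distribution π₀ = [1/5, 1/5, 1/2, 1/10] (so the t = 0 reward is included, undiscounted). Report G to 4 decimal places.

G = 2.7760

t=0: π = [0.2000, 0.2000, 0.5000, 0.1000], E[r] = 0.6000, γ^t·E[r] = 0.600000, running G = 0.600000
t=1: π = [0.3500, 0.2000, 0.2600, 0.1900], E[r] = 0.7200, γ^t·E[r] = 0.576000, running G = 1.176000
t=2: π = [0.3890, 0.1850, 0.2270, 0.1990], E[r] = 0.8250, γ^t·E[r] = 0.528000, running G = 1.704000
t=3: π = [0.3977, 0.1796, 0.2213, 0.2014], E[r] = 0.8538, γ^t·E[r] = 0.437146, running G = 2.141146
t=4: π = [0.3997, 0.1782, 0.2200, 0.2022], E[r] = 0.8604, γ^t·E[r] = 0.352432, running G = 2.493578
t=5: π = [0.4002, 0.1779, 0.2196, 0.2024], E[r] = 0.8620, γ^t·E[r] = 0.282446, running G = 2.776024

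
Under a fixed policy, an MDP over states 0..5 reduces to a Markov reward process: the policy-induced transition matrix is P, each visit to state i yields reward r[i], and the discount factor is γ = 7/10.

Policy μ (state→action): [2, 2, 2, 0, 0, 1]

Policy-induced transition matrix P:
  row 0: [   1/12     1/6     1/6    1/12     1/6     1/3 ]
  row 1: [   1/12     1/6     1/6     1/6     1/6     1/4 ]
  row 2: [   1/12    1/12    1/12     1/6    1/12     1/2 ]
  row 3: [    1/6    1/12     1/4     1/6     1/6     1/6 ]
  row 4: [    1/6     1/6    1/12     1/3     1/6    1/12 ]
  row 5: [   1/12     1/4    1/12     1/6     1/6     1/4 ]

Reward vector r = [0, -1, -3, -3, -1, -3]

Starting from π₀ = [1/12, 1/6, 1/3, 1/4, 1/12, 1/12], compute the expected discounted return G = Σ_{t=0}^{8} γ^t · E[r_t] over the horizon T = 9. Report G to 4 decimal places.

G = -6.7928

t=0: π = [0.0833, 0.1667, 0.3333, 0.2500, 0.0833, 0.0833], E[r] = -2.2500, γ^t·E[r] = -2.250000, running G = -2.250000
t=1: π = [0.1111, 0.1250, 0.1458, 0.1736, 0.1389, 0.3056], E[r] = -2.1389, γ^t·E[r] = -1.497222, running G = -3.747222
t=2: π = [0.1094, 0.1655, 0.1319, 0.1806, 0.1545, 0.2581], E[r] = -2.0318, γ^t·E[r] = -0.995596, running G = -4.742818
t=3: π = [0.1113, 0.1621, 0.1363, 0.1833, 0.1557, 0.2513], E[r] = -2.0306, γ^t·E[r] = -0.696504, running G = -5.439322
t=4: π = [0.1116, 0.1610, 0.1367, 0.1833, 0.1553, 0.2521], E[r] = -2.0327, γ^t·E[r] = -0.488051, running G = -5.927373
t=5: π = [0.1116, 0.1610, 0.1366, 0.1833, 0.1553, 0.2523], E[r] = -2.0328, γ^t·E[r] = -0.341646, running G = -6.269020
t=6: π = [0.1115, 0.1610, 0.1366, 0.1833, 0.1553, 0.2523], E[r] = -2.0327, γ^t·E[r] = -0.239148, running G = -6.508168
t=7: π = [0.1115, 0.1610, 0.1366, 0.1833, 0.1553, 0.2523], E[r] = -2.0327, γ^t·E[r] = -0.167403, running G = -6.675571
t=8: π = [0.1115, 0.1610, 0.1366, 0.1833, 0.1553, 0.2523], E[r] = -2.0327, γ^t·E[r] = -0.117182, running G = -6.792754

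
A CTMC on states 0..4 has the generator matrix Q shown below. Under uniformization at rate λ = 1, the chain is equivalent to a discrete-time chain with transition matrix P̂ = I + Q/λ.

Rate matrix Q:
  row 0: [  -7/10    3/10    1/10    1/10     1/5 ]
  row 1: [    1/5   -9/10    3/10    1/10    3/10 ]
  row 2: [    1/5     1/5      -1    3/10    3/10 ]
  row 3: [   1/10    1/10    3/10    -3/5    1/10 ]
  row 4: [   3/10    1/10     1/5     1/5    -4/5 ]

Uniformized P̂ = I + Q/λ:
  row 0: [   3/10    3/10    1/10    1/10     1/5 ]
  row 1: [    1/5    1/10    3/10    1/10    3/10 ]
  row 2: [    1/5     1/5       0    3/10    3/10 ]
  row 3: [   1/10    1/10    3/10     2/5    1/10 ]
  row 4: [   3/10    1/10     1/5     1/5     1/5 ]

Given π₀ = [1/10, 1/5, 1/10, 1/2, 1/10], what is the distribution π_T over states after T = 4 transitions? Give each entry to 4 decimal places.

π = [0.2194, 0.1618, 0.1804, 0.2272, 0.2113]

t=0: π = [0.1000, 0.2000, 0.1000, 0.5000, 0.1000]
t=1: π = [0.1700, 0.1300, 0.2400, 0.2800, 0.1800]
t=2: π = [0.2070, 0.1580, 0.1760, 0.2500, 0.2090]
t=3: π = [0.2166, 0.1590, 0.1849, 0.2311, 0.2084]
t=4: π = [0.2194, 0.1618, 0.1804, 0.2272, 0.2113]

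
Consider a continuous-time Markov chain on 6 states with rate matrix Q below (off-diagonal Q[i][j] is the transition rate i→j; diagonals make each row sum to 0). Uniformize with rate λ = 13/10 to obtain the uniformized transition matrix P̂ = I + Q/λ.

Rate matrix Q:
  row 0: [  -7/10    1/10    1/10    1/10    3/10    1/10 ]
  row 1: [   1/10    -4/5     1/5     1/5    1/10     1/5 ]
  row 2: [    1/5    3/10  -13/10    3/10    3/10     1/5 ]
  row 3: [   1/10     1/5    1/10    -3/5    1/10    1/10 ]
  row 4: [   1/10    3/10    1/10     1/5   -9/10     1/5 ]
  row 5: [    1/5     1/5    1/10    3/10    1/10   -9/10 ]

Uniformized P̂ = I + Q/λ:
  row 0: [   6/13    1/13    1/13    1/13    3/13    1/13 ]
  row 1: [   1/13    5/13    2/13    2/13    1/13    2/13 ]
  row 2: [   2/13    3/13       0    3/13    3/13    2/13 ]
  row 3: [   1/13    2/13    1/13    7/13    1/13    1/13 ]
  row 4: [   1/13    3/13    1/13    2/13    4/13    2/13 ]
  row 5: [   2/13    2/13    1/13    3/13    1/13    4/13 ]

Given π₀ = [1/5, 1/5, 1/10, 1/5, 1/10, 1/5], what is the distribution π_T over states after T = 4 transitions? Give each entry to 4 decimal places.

π = [0.1552, 0.2076, 0.0862, 0.2577, 0.1490, 0.1443]

t=0: π = [0.2000, 0.2000, 0.1000, 0.2000, 0.1000, 0.2000]
t=1: π = [0.1769, 0.2000, 0.0846, 0.2385, 0.1462, 0.1538]
t=2: π = [0.1633, 0.2041, 0.0858, 0.2503, 0.1509, 0.1456]
t=3: π = [0.1575, 0.2066, 0.0860, 0.2553, 0.1501, 0.1444]
t=4: π = [0.1552, 0.2076, 0.0862, 0.2577, 0.1490, 0.1443]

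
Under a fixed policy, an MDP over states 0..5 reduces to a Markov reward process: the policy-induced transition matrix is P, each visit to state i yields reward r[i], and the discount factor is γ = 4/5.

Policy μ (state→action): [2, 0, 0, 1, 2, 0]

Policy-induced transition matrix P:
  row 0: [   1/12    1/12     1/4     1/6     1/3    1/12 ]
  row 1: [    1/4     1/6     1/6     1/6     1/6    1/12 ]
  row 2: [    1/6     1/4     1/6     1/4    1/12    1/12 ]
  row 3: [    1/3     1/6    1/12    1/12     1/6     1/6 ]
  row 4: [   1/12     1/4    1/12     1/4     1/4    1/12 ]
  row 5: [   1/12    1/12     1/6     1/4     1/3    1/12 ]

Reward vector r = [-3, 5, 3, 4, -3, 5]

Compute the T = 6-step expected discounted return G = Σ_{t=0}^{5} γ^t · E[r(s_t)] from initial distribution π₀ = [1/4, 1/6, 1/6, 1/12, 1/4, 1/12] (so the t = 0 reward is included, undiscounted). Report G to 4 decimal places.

t=0: π = [0.2500, 0.1667, 0.1667, 0.0833, 0.2500, 0.0833], E[r] = 0.5833, γ^t·E[r] = 0.583333, running G = 0.583333
t=1: π = [0.1458, 0.1736, 0.1597, 0.2014, 0.2292, 0.0903], E[r] = 1.4792, γ^t·E[r] = 1.183333, running G = 1.766667
t=2: π = [0.1759, 0.1794, 0.1429, 0.1898, 0.2118, 0.1001], E[r] = 1.4225, γ^t·E[r] = 0.910370, running G = 2.677037
t=3: π = [0.1726, 0.1732, 0.1479, 0.1888, 0.2184, 0.0992], E[r] = 1.3874, γ^t·E[r] = 0.710370, running G = 3.387407
t=4: π = [0.1717, 0.1745, 0.1471, 0.1897, 0.2178, 0.0991], E[r] = 1.3996, γ^t·E[r] = 0.573286, running G = 3.960693
t=5: π = [0.1721, 0.1745, 0.1470, 0.1895, 0.2177, 0.0991], E[r] = 1.3980, γ^t·E[r] = 0.458103, running G = 4.418796

G = 4.4188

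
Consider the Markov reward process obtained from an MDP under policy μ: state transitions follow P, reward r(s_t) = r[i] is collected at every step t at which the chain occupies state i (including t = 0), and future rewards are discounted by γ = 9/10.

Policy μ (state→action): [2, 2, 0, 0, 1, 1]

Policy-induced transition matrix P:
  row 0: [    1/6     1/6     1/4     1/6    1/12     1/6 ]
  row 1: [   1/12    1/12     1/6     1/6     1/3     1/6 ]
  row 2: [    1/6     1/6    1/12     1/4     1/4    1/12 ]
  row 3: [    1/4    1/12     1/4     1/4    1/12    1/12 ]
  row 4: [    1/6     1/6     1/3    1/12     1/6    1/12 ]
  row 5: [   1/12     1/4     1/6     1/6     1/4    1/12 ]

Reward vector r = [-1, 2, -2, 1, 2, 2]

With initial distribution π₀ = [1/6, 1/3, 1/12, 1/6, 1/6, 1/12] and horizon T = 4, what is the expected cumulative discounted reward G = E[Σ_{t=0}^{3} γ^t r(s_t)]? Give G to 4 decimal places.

t=0: π = [0.1667, 0.3333, 0.0833, 0.1667, 0.1667, 0.0833], E[r] = 1.0000, γ^t·E[r] = 1.000000, running G = 1.000000
t=1: π = [0.1458, 0.1319, 0.2153, 0.1736, 0.2083, 0.1250], E[r] = 0.5278, γ^t·E[r] = 0.475000, running G = 1.475000
t=2: π = [0.1597, 0.1516, 0.2101, 0.1817, 0.1904, 0.1065], E[r] = 0.4988, γ^t·E[r] = 0.404063, running G = 1.879063
t=3: π = [0.1603, 0.1478, 0.2093, 0.1834, 0.1899, 0.1093], E[r] = 0.4983, γ^t·E[r] = 0.363234, running G = 2.242297

G = 2.2423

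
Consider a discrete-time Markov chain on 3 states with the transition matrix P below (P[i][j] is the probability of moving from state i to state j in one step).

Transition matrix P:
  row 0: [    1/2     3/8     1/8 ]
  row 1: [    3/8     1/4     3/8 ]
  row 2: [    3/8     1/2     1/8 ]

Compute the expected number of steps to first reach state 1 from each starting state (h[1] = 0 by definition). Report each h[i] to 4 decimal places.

h = [2.5600, 0.0000, 2.2400]

First-step conditioning: h[1] = 0; for i ≠ 1, h[i] = 1 + Σ_k P[i][k]·h[k].
  h[0] = 1 + 1/2·h[0] + 1/8·h[2]
  h[2] = 1 + 3/8·h[0] + 1/8·h[2]
Solving the 2×2 linear system over states ≠ 1 gives exactly h = [64/25, 0, 56/25] (h[1] = 0 is the target).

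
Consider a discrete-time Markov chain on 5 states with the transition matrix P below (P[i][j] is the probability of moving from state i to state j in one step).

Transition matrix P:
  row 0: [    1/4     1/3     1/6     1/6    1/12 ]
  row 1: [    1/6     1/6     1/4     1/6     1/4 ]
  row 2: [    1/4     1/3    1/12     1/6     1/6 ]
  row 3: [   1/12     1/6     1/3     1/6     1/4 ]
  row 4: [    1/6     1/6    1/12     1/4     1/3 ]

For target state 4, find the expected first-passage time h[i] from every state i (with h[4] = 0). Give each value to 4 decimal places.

h = [5.8344, 4.9688, 5.3856, 4.9314, 0.0000]

First-step conditioning: h[4] = 0; for i ≠ 4, h[i] = 1 + Σ_k P[i][k]·h[k].
  h[0] = 1 + 1/4·h[0] + 1/3·h[1] + 1/6·h[2] + 1/6·h[3]
  h[1] = 1 + 1/6·h[0] + 1/6·h[1] + 1/4·h[2] + 1/6·h[3]
  h[2] = 1 + 1/4·h[0] + 1/3·h[1] + 1/12·h[2] + 1/6·h[3]
  h[3] = 1 + 1/12·h[0] + 1/6·h[1] + 1/3·h[2] + 1/6·h[3]
Solving the 4×4 linear system over states ≠ 4 gives exactly h = [6552/1123, 5580/1123, 6048/1123, 5538/1123, 0] (h[4] = 0 is the target).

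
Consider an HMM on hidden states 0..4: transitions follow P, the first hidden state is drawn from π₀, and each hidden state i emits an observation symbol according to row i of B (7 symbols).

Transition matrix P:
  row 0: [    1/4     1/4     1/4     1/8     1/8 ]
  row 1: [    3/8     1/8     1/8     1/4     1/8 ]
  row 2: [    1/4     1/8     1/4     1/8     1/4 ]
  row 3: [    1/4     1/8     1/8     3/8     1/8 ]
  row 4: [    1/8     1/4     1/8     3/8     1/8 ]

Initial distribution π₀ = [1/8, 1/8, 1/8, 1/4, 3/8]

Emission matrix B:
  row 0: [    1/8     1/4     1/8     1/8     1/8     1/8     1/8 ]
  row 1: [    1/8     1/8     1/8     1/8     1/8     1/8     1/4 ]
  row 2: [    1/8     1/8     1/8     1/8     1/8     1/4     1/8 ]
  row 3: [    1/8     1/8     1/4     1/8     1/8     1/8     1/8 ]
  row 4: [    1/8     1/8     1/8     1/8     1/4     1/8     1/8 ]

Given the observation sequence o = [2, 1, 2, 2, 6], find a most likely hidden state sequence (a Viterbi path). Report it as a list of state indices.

t=0: δ = [1.562e-02, 1.562e-02, 1.562e-02, 6.250e-02, 4.688e-02]  (obs o_0=2)
t=1: δ = [3.906e-03, 1.465e-03, 9.766e-04, 2.930e-03, 9.766e-04]  ψ = [3, 4, 3, 3, 3]  (obs o_1=1)
t=2: δ = [1.221e-04, 1.221e-04, 1.221e-04, 2.747e-04, 6.104e-05]  ψ = [0, 0, 0, 3, 0]  (obs o_2=2)
t=3: δ = [8.583e-06, 4.292e-06, 4.292e-06, 2.575e-05, 4.292e-06]  ψ = [3, 3, 3, 3, 3]  (obs o_3=2)
t=4: δ = [8.047e-07, 8.047e-07, 4.023e-07, 1.207e-06, 4.023e-07]  ψ = [3, 3, 3, 3, 3]  (obs o_4=6)
backtrack: best end state = 3; path = [3, 3, 3, 3, 3]

path = [3, 3, 3, 3, 3]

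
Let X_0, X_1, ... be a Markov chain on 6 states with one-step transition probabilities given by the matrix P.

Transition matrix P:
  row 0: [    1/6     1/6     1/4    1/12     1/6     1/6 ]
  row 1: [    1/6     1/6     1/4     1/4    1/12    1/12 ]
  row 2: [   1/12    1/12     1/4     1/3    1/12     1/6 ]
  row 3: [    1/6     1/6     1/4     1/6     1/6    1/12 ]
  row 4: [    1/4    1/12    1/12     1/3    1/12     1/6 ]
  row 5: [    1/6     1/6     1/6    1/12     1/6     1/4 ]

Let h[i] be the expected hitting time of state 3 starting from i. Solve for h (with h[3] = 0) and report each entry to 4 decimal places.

h = [5.2155, 4.4178, 4.0584, 0.0000, 4.2513, 5.3207]

First-step conditioning: h[3] = 0; for i ≠ 3, h[i] = 1 + Σ_k P[i][k]·h[k].
  h[0] = 1 + 1/6·h[0] + 1/6·h[1] + 1/4·h[2] + 1/6·h[4] + 1/6·h[5]
  h[1] = 1 + 1/6·h[0] + 1/6·h[1] + 1/4·h[2] + 1/12·h[4] + 1/12·h[5]
  h[2] = 1 + 1/12·h[0] + 1/12·h[1] + 1/4·h[2] + 1/12·h[4] + 1/6·h[5]
  h[4] = 1 + 1/4·h[0] + 1/12·h[1] + 1/12·h[2] + 1/12·h[4] + 1/6·h[5]
  h[5] = 1 + 1/6·h[0] + 1/6·h[1] + 1/6·h[2] + 1/6·h[4] + 1/4·h[5]
Solving the 5×5 linear system over states ≠ 3 gives exactly h = [7140/1369, 6048/1369, 5556/1369, 0, 5820/1369, 7284/1369] (h[3] = 0 is the target).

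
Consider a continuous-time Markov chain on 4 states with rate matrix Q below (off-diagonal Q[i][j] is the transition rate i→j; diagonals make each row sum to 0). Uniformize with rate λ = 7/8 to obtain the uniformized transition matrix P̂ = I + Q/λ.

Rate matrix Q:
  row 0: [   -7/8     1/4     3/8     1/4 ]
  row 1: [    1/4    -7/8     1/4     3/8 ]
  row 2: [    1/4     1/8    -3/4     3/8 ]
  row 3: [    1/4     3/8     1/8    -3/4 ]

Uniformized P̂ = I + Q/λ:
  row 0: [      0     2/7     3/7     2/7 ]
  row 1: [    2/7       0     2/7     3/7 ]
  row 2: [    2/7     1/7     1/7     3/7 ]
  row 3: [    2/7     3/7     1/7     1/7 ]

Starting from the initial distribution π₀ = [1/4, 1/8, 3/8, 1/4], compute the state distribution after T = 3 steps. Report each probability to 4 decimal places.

t=0: π = [0.2500, 0.1250, 0.3750, 0.2500]
t=1: π = [0.2143, 0.2321, 0.2321, 0.3214]
t=2: π = [0.2245, 0.2321, 0.2372, 0.3061]
t=3: π = [0.2216, 0.2292, 0.2402, 0.3090]

π = [0.2216, 0.2292, 0.2402, 0.3090]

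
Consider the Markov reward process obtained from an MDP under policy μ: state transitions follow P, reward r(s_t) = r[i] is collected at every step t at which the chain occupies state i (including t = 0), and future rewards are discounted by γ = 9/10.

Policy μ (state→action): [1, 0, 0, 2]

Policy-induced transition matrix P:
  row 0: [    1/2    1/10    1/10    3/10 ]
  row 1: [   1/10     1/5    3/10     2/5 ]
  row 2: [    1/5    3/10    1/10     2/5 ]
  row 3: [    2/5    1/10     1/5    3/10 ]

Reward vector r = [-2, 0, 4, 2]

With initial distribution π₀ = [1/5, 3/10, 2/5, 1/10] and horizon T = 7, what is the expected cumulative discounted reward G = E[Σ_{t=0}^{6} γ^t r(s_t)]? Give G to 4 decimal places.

t=0: π = [0.2000, 0.3000, 0.4000, 0.1000], E[r] = 1.4000, γ^t·E[r] = 1.400000, running G = 1.400000
t=1: π = [0.2500, 0.2100, 0.1700, 0.3700], E[r] = 0.9200, γ^t·E[r] = 0.828000, running G = 2.228000
t=2: π = [0.3280, 0.1550, 0.1790, 0.3380], E[r] = 0.7360, γ^t·E[r] = 0.596160, running G = 2.824160
t=3: π = [0.3505, 0.1513, 0.1648, 0.3334], E[r] = 0.6250, γ^t·E[r] = 0.455625, running G = 3.279785
t=4: π = [0.3567, 0.1481, 0.1636, 0.3316], E[r] = 0.6042, γ^t·E[r] = 0.396429, running G = 3.676214
t=5: π = [0.3585, 0.1475, 0.1628, 0.3312], E[r] = 0.5964, γ^t·E[r] = 0.352173, running G = 4.028387
t=6: π = [0.3590, 0.1473, 0.1626, 0.3310], E[r] = 0.5945, γ^t·E[r] = 0.315929, running G = 4.344316

G = 4.3443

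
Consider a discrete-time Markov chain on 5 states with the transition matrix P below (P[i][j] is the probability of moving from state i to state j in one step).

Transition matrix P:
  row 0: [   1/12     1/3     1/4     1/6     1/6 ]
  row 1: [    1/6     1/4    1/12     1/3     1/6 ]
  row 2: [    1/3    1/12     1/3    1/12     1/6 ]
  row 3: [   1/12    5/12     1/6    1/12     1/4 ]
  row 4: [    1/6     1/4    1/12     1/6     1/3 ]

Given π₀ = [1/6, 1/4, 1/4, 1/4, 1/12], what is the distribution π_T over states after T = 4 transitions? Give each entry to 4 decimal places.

π = [0.1662, 0.2655, 0.1687, 0.1816, 0.2179]

t=0: π = [0.1667, 0.2500, 0.2500, 0.2500, 0.0833]
t=1: π = [0.1736, 0.2639, 0.1944, 0.1667, 0.2014]
t=2: π = [0.1707, 0.2598, 0.1748, 0.1806, 0.2141]
t=3: π = [0.1665, 0.2652, 0.1705, 0.1804, 0.2174]
t=4: π = [0.1662, 0.2655, 0.1687, 0.1816, 0.2179]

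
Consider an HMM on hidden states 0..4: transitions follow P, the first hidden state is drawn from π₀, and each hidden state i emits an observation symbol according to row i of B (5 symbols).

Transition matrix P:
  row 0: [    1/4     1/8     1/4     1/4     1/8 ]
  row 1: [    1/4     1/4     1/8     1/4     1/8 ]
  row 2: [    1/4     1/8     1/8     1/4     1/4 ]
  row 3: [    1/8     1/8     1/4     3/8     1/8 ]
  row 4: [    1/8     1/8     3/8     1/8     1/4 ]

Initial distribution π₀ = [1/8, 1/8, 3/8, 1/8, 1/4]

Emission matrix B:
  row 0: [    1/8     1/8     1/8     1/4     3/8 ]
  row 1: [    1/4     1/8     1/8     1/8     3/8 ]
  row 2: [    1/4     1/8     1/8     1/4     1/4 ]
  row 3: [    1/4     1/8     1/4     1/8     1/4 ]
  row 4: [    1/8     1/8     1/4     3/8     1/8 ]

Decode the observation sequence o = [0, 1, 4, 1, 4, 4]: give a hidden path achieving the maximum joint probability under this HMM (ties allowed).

path = [2, 3, 3, 3, 3, 3]

t=0: δ = [1.562e-02, 3.125e-02, 9.375e-02, 3.125e-02, 3.125e-02]  (obs o_0=0)
t=1: δ = [2.930e-03, 1.465e-03, 1.465e-03, 2.930e-03, 2.930e-03]  ψ = [2, 2, 2, 2, 2]  (obs o_1=1)
t=2: δ = [2.747e-04, 1.373e-04, 2.747e-04, 2.747e-04, 9.155e-05]  ψ = [0, 0, 4, 3, 4]  (obs o_2=4)
t=3: δ = [8.583e-06, 4.292e-06, 8.583e-06, 1.287e-05, 8.583e-06]  ψ = [0, 0, 0, 3, 2]  (obs o_3=1)
t=4: δ = [8.047e-07, 6.035e-07, 8.047e-07, 1.207e-06, 2.682e-07]  ψ = [0, 3, 3, 3, 2]  (obs o_4=4)
t=5: δ = [7.544e-08, 5.658e-08, 7.544e-08, 1.132e-07, 2.515e-08]  ψ = [0, 1, 3, 3, 2]  (obs o_5=4)
backtrack: best end state = 3; path = [2, 3, 3, 3, 3, 3]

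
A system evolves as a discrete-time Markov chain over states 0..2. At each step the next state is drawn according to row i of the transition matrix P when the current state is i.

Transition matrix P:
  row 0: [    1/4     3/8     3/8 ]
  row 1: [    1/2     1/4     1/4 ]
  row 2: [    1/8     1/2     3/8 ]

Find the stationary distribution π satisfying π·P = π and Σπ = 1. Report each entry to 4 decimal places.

Balance equations π_j = Σ_i π_i·P[i][j]:
  π_0 = 1/4·π_0 + 1/2·π_1 + 1/8·π_2
  π_1 = 3/8·π_0 + 1/4·π_1 + 1/2·π_2
  normalize: π_0 + π_1 + π_2 = 1
Solving the linear system gives exactly π = [22/73, 27/73, 24/73].

π = [0.3014, 0.3699, 0.3288]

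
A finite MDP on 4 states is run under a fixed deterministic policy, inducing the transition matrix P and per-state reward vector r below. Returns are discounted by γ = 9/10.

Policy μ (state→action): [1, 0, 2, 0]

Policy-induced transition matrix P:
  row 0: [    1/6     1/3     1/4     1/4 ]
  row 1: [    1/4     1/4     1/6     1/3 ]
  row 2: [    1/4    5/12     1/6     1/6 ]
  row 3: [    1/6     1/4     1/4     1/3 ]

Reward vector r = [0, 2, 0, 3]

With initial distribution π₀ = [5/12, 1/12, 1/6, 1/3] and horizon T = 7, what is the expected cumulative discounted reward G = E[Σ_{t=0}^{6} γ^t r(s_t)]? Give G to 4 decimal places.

G = 7.2621

t=0: π = [0.4167, 0.0833, 0.1667, 0.3333], E[r] = 1.1667, γ^t·E[r] = 1.166667, running G = 1.166667
t=1: π = [0.1875, 0.3125, 0.2292, 0.2708], E[r] = 1.4375, γ^t·E[r] = 1.293750, running G = 2.460417
t=2: π = [0.2118, 0.3038, 0.2049, 0.2795], E[r] = 1.4462, γ^t·E[r] = 1.171406, running G = 3.631823
t=3: π = [0.2091, 0.3018, 0.2076, 0.2815], E[r] = 1.4482, γ^t·E[r] = 1.055742, running G = 4.687565
t=4: π = [0.2091, 0.3020, 0.2075, 0.2813], E[r] = 1.4480, γ^t·E[r] = 0.950018, running G = 5.637583
t=5: π = [0.2091, 0.3020, 0.2075, 0.2813], E[r] = 1.4480, γ^t·E[r] = 0.855019, running G = 6.492602
t=6: π = [0.2091, 0.3020, 0.2075, 0.2813], E[r] = 1.4480, γ^t·E[r] = 0.769518, running G = 7.262119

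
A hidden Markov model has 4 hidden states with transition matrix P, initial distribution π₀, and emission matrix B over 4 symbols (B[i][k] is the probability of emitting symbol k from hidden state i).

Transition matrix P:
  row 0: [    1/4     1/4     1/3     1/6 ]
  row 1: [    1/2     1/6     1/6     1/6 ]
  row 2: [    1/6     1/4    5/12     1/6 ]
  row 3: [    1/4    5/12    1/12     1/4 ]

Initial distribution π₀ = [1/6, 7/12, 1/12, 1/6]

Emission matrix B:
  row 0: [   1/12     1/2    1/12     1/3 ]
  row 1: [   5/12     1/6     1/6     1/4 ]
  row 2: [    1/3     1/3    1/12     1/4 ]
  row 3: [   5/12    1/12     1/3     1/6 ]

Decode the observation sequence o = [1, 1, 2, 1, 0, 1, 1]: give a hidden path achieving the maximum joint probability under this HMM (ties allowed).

t=0: δ = [8.333e-02, 9.722e-02, 2.778e-02, 1.389e-02]  (obs o_0=1)
t=1: δ = [2.431e-02, 3.472e-03, 9.259e-03, 1.350e-03]  ψ = [1, 0, 0, 1]  (obs o_1=1)
t=2: δ = [5.064e-04, 1.013e-03, 6.752e-04, 1.350e-03]  ψ = [0, 0, 0, 0]  (obs o_2=2)
t=3: δ = [2.532e-04, 9.377e-05, 9.377e-05, 2.813e-05]  ψ = [1, 3, 2, 3]  (obs o_3=1)
t=4: δ = [5.275e-06, 2.637e-05, 2.813e-05, 1.758e-05]  ψ = [0, 0, 0, 0]  (obs o_4=0)
t=5: δ = [6.593e-06, 1.221e-06, 3.907e-06, 3.907e-07]  ψ = [1, 3, 2, 2]  (obs o_5=1)
t=6: δ = [8.242e-07, 2.747e-07, 7.326e-07, 9.157e-08]  ψ = [0, 0, 0, 0]  (obs o_6=1)
backtrack: best end state = 0; path = [1, 0, 1, 0, 1, 0, 0]

path = [1, 0, 1, 0, 1, 0, 0]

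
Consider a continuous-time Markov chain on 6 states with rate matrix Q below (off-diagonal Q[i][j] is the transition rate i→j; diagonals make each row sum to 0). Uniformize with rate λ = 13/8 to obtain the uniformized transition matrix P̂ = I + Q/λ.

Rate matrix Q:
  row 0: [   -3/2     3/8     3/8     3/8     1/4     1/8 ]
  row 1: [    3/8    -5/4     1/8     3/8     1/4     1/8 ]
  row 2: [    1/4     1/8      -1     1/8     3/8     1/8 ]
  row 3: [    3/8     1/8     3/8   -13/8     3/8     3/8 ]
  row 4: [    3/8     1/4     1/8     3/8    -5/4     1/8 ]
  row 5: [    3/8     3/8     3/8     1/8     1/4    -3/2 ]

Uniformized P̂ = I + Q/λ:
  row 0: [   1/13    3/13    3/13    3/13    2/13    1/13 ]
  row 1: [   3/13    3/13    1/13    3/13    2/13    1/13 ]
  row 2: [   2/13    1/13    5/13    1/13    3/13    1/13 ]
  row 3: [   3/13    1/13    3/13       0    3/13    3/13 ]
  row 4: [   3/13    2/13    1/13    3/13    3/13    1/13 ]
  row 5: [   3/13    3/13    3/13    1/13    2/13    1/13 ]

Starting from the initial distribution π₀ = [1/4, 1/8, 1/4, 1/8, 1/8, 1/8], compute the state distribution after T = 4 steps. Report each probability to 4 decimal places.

t=0: π = [0.2500, 0.1250, 0.2500, 0.1250, 0.1250, 0.1250]
t=1: π = [0.1731, 0.1635, 0.2308, 0.1442, 0.1923, 0.0962]
t=2: π = [0.1864, 0.1583, 0.2115, 0.1472, 0.1975, 0.0991]
t=3: π = [0.1858, 0.1604, 0.2086, 0.1490, 0.1966, 0.0996]
t=4: π = [0.1861, 0.1606, 0.2079, 0.1490, 0.1965, 0.0998]

π = [0.1861, 0.1606, 0.2079, 0.1490, 0.1965, 0.0998]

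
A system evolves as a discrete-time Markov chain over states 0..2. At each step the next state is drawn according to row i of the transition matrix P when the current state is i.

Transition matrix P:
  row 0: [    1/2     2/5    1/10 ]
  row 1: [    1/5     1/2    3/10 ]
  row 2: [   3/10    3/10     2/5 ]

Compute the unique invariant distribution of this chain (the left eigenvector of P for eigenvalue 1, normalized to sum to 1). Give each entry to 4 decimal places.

Balance equations π_j = Σ_i π_i·P[i][j]:
  π_0 = 1/2·π_0 + 1/5·π_1 + 3/10·π_2
  π_1 = 2/5·π_0 + 1/2·π_1 + 3/10·π_2
  normalize: π_0 + π_1 + π_2 = 1
Solving the linear system gives exactly π = [21/65, 27/65, 17/65].

π = [0.3231, 0.4154, 0.2615]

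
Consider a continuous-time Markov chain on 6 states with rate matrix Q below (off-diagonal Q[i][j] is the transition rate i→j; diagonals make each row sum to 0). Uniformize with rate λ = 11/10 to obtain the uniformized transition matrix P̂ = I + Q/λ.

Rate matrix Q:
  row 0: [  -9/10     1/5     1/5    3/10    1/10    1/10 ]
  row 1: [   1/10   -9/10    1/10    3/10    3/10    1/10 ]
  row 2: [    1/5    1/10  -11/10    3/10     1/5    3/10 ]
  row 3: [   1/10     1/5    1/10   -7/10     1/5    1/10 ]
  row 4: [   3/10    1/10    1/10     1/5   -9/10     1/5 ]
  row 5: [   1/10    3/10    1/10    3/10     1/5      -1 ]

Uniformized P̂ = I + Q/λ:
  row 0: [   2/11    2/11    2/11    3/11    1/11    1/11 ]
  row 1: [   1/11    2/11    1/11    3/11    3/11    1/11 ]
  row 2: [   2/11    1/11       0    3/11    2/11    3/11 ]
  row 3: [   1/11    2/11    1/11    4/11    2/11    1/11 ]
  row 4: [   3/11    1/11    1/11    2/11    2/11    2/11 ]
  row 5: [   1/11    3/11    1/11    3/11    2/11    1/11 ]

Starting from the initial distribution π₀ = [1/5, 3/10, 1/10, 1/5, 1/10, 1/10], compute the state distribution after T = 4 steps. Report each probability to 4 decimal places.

π = [0.1463, 0.1678, 0.0955, 0.2816, 0.1838, 0.1250]

t=0: π = [0.2000, 0.3000, 0.1000, 0.2000, 0.1000, 0.1000]
t=1: π = [0.1364, 0.1727, 0.1000, 0.2818, 0.1909, 0.1182]
t=2: π = [0.1471, 0.1661, 0.0942, 0.2810, 0.1851, 0.1264]
t=3: π = [0.1465, 0.1679, 0.0957, 0.2814, 0.1835, 0.1249]
t=4: π = [0.1463, 0.1678, 0.0955, 0.2816, 0.1838, 0.1250]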